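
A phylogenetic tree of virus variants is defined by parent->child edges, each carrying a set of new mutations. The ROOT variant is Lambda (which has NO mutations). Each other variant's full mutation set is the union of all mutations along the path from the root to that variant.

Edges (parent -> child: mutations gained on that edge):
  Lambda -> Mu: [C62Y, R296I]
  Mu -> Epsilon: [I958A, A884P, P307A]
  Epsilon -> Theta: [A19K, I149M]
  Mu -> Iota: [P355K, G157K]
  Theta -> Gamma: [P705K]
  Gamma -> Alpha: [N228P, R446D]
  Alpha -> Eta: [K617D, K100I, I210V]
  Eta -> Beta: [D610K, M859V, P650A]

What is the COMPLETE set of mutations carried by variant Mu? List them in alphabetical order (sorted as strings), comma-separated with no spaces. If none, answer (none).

Answer: C62Y,R296I

Derivation:
At Lambda: gained [] -> total []
At Mu: gained ['C62Y', 'R296I'] -> total ['C62Y', 'R296I']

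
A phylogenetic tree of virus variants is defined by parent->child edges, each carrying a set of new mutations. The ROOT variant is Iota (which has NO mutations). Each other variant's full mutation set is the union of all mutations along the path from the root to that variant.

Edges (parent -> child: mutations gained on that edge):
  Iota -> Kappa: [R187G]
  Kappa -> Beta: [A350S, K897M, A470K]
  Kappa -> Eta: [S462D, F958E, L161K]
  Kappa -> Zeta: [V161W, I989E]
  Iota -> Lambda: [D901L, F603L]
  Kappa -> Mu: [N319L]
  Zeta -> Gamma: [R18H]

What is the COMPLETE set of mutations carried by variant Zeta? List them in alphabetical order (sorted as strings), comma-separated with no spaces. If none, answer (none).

Answer: I989E,R187G,V161W

Derivation:
At Iota: gained [] -> total []
At Kappa: gained ['R187G'] -> total ['R187G']
At Zeta: gained ['V161W', 'I989E'] -> total ['I989E', 'R187G', 'V161W']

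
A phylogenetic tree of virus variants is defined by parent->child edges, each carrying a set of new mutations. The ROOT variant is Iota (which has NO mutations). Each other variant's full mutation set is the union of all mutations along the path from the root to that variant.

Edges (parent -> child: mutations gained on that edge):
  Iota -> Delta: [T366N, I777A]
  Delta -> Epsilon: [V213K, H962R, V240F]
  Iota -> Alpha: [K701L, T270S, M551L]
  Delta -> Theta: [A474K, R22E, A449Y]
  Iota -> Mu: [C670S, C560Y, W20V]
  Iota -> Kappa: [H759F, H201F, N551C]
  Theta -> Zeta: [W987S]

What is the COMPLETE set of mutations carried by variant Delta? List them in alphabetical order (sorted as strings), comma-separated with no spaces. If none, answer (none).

At Iota: gained [] -> total []
At Delta: gained ['T366N', 'I777A'] -> total ['I777A', 'T366N']

Answer: I777A,T366N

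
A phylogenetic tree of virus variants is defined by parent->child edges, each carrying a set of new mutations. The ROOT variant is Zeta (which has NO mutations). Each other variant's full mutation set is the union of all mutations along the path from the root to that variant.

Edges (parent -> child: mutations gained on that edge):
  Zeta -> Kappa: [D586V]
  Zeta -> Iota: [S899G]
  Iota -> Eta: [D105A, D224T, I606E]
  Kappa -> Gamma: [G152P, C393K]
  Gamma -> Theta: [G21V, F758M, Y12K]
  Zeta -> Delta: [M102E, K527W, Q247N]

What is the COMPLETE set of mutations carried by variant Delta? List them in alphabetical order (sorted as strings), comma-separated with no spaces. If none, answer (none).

At Zeta: gained [] -> total []
At Delta: gained ['M102E', 'K527W', 'Q247N'] -> total ['K527W', 'M102E', 'Q247N']

Answer: K527W,M102E,Q247N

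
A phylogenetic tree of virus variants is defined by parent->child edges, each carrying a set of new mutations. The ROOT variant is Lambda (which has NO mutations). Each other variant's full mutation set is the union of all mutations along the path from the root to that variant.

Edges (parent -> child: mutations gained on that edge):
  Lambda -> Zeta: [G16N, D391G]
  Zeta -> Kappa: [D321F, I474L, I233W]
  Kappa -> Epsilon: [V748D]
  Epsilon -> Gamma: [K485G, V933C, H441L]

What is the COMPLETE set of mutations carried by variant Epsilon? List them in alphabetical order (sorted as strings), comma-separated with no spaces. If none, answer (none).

Answer: D321F,D391G,G16N,I233W,I474L,V748D

Derivation:
At Lambda: gained [] -> total []
At Zeta: gained ['G16N', 'D391G'] -> total ['D391G', 'G16N']
At Kappa: gained ['D321F', 'I474L', 'I233W'] -> total ['D321F', 'D391G', 'G16N', 'I233W', 'I474L']
At Epsilon: gained ['V748D'] -> total ['D321F', 'D391G', 'G16N', 'I233W', 'I474L', 'V748D']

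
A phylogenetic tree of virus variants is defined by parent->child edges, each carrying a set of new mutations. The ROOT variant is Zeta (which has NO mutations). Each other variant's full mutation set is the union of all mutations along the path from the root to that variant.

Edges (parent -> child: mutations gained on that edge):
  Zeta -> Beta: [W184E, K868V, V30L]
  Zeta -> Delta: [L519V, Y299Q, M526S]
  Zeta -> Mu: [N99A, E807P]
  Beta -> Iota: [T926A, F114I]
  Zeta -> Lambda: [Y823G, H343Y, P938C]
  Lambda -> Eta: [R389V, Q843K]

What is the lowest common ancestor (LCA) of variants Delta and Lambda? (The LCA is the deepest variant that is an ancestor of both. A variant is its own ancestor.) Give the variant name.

Answer: Zeta

Derivation:
Path from root to Delta: Zeta -> Delta
  ancestors of Delta: {Zeta, Delta}
Path from root to Lambda: Zeta -> Lambda
  ancestors of Lambda: {Zeta, Lambda}
Common ancestors: {Zeta}
Walk up from Lambda: Lambda (not in ancestors of Delta), Zeta (in ancestors of Delta)
Deepest common ancestor (LCA) = Zeta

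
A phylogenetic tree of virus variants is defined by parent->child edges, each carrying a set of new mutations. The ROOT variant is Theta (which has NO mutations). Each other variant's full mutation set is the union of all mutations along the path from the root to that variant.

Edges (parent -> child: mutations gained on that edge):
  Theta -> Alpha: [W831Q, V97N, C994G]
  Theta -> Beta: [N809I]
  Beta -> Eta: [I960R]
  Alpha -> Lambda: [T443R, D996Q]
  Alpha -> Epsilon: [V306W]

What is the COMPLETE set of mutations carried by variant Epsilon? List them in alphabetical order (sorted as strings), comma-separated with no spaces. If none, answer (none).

Answer: C994G,V306W,V97N,W831Q

Derivation:
At Theta: gained [] -> total []
At Alpha: gained ['W831Q', 'V97N', 'C994G'] -> total ['C994G', 'V97N', 'W831Q']
At Epsilon: gained ['V306W'] -> total ['C994G', 'V306W', 'V97N', 'W831Q']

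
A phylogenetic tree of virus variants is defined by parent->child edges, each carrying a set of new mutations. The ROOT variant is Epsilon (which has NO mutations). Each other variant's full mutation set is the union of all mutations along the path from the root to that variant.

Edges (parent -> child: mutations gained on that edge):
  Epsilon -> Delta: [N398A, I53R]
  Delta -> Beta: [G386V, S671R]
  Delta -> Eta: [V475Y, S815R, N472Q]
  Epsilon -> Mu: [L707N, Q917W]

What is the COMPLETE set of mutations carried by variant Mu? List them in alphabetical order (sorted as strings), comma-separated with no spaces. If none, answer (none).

Answer: L707N,Q917W

Derivation:
At Epsilon: gained [] -> total []
At Mu: gained ['L707N', 'Q917W'] -> total ['L707N', 'Q917W']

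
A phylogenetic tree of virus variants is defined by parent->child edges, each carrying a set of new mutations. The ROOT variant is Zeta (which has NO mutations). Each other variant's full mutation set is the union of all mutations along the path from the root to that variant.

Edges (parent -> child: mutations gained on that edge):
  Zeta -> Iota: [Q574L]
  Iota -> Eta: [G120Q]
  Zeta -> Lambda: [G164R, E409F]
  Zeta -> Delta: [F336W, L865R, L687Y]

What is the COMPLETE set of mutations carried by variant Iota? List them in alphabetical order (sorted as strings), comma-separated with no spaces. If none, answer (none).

Answer: Q574L

Derivation:
At Zeta: gained [] -> total []
At Iota: gained ['Q574L'] -> total ['Q574L']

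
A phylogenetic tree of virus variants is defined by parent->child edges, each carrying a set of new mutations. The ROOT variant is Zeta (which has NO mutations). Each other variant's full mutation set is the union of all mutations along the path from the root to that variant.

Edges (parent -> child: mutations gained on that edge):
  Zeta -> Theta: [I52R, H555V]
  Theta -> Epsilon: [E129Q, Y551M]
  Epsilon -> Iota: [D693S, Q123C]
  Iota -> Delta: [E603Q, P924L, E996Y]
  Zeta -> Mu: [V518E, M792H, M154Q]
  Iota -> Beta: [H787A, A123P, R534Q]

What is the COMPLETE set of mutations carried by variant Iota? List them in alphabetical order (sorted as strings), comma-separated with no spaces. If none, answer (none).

At Zeta: gained [] -> total []
At Theta: gained ['I52R', 'H555V'] -> total ['H555V', 'I52R']
At Epsilon: gained ['E129Q', 'Y551M'] -> total ['E129Q', 'H555V', 'I52R', 'Y551M']
At Iota: gained ['D693S', 'Q123C'] -> total ['D693S', 'E129Q', 'H555V', 'I52R', 'Q123C', 'Y551M']

Answer: D693S,E129Q,H555V,I52R,Q123C,Y551M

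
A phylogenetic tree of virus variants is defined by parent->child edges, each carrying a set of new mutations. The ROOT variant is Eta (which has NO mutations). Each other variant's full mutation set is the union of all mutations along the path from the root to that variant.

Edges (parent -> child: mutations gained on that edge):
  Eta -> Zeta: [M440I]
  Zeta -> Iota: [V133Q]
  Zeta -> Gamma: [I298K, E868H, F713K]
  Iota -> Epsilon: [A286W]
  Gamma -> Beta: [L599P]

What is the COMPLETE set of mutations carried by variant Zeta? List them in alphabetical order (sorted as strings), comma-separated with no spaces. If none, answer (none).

At Eta: gained [] -> total []
At Zeta: gained ['M440I'] -> total ['M440I']

Answer: M440I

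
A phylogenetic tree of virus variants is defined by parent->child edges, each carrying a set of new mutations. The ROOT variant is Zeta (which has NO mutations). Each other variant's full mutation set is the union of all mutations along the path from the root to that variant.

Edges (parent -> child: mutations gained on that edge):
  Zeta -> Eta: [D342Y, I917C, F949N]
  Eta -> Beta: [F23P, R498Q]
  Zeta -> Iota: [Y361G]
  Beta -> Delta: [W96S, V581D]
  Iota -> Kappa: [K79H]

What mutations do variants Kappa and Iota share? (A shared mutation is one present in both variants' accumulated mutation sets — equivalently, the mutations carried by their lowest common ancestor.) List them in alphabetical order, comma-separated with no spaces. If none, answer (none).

Answer: Y361G

Derivation:
Accumulating mutations along path to Kappa:
  At Zeta: gained [] -> total []
  At Iota: gained ['Y361G'] -> total ['Y361G']
  At Kappa: gained ['K79H'] -> total ['K79H', 'Y361G']
Mutations(Kappa) = ['K79H', 'Y361G']
Accumulating mutations along path to Iota:
  At Zeta: gained [] -> total []
  At Iota: gained ['Y361G'] -> total ['Y361G']
Mutations(Iota) = ['Y361G']
Intersection: ['K79H', 'Y361G'] ∩ ['Y361G'] = ['Y361G']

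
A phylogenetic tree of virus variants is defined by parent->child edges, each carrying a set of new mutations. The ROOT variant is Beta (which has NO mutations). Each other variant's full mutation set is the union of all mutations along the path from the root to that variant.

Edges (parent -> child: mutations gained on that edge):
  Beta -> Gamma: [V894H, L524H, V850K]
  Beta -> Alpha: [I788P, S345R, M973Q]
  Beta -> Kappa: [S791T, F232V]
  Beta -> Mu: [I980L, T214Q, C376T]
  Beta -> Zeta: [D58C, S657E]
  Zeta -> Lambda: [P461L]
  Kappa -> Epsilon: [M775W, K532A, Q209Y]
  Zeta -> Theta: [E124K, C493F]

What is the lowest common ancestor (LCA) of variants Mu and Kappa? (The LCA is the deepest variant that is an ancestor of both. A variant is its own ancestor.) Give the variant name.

Path from root to Mu: Beta -> Mu
  ancestors of Mu: {Beta, Mu}
Path from root to Kappa: Beta -> Kappa
  ancestors of Kappa: {Beta, Kappa}
Common ancestors: {Beta}
Walk up from Kappa: Kappa (not in ancestors of Mu), Beta (in ancestors of Mu)
Deepest common ancestor (LCA) = Beta

Answer: Beta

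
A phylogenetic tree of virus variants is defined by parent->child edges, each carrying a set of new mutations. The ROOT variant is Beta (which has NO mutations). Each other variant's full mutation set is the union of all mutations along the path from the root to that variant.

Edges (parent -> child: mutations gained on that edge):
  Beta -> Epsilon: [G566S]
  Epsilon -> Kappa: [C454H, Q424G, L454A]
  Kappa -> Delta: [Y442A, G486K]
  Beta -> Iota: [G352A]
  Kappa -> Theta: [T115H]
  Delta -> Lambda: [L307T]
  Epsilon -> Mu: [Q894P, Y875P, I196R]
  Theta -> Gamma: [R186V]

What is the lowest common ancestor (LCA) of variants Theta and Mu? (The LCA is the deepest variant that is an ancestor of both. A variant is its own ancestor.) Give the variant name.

Answer: Epsilon

Derivation:
Path from root to Theta: Beta -> Epsilon -> Kappa -> Theta
  ancestors of Theta: {Beta, Epsilon, Kappa, Theta}
Path from root to Mu: Beta -> Epsilon -> Mu
  ancestors of Mu: {Beta, Epsilon, Mu}
Common ancestors: {Beta, Epsilon}
Walk up from Mu: Mu (not in ancestors of Theta), Epsilon (in ancestors of Theta), Beta (in ancestors of Theta)
Deepest common ancestor (LCA) = Epsilon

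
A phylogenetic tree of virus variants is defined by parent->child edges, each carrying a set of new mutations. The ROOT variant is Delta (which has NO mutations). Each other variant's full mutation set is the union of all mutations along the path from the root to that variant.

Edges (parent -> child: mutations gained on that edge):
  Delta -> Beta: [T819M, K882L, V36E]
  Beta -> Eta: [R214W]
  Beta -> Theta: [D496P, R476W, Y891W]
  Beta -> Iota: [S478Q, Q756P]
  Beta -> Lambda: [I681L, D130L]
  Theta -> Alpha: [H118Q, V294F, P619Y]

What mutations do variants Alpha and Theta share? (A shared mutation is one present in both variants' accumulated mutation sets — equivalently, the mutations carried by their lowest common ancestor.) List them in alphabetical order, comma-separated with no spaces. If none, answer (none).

Accumulating mutations along path to Alpha:
  At Delta: gained [] -> total []
  At Beta: gained ['T819M', 'K882L', 'V36E'] -> total ['K882L', 'T819M', 'V36E']
  At Theta: gained ['D496P', 'R476W', 'Y891W'] -> total ['D496P', 'K882L', 'R476W', 'T819M', 'V36E', 'Y891W']
  At Alpha: gained ['H118Q', 'V294F', 'P619Y'] -> total ['D496P', 'H118Q', 'K882L', 'P619Y', 'R476W', 'T819M', 'V294F', 'V36E', 'Y891W']
Mutations(Alpha) = ['D496P', 'H118Q', 'K882L', 'P619Y', 'R476W', 'T819M', 'V294F', 'V36E', 'Y891W']
Accumulating mutations along path to Theta:
  At Delta: gained [] -> total []
  At Beta: gained ['T819M', 'K882L', 'V36E'] -> total ['K882L', 'T819M', 'V36E']
  At Theta: gained ['D496P', 'R476W', 'Y891W'] -> total ['D496P', 'K882L', 'R476W', 'T819M', 'V36E', 'Y891W']
Mutations(Theta) = ['D496P', 'K882L', 'R476W', 'T819M', 'V36E', 'Y891W']
Intersection: ['D496P', 'H118Q', 'K882L', 'P619Y', 'R476W', 'T819M', 'V294F', 'V36E', 'Y891W'] ∩ ['D496P', 'K882L', 'R476W', 'T819M', 'V36E', 'Y891W'] = ['D496P', 'K882L', 'R476W', 'T819M', 'V36E', 'Y891W']

Answer: D496P,K882L,R476W,T819M,V36E,Y891W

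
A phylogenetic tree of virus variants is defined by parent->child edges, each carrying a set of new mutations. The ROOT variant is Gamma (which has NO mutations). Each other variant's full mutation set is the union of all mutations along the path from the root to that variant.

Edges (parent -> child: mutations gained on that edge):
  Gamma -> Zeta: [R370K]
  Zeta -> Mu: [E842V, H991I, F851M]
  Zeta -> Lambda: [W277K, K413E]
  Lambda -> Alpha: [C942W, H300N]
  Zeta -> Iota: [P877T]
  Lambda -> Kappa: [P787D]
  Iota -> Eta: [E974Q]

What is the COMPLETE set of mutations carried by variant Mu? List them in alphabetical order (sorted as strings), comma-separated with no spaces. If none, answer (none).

Answer: E842V,F851M,H991I,R370K

Derivation:
At Gamma: gained [] -> total []
At Zeta: gained ['R370K'] -> total ['R370K']
At Mu: gained ['E842V', 'H991I', 'F851M'] -> total ['E842V', 'F851M', 'H991I', 'R370K']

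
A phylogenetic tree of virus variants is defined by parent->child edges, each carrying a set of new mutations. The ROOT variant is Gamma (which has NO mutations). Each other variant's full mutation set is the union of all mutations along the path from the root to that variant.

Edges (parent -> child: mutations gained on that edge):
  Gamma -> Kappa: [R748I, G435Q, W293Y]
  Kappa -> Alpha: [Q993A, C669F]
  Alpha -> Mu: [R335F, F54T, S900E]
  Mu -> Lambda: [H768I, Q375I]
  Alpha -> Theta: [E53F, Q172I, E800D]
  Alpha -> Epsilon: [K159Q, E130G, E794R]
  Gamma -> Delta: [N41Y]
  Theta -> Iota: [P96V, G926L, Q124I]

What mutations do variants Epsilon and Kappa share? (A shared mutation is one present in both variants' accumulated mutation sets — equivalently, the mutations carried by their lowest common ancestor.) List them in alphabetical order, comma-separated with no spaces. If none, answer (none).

Accumulating mutations along path to Epsilon:
  At Gamma: gained [] -> total []
  At Kappa: gained ['R748I', 'G435Q', 'W293Y'] -> total ['G435Q', 'R748I', 'W293Y']
  At Alpha: gained ['Q993A', 'C669F'] -> total ['C669F', 'G435Q', 'Q993A', 'R748I', 'W293Y']
  At Epsilon: gained ['K159Q', 'E130G', 'E794R'] -> total ['C669F', 'E130G', 'E794R', 'G435Q', 'K159Q', 'Q993A', 'R748I', 'W293Y']
Mutations(Epsilon) = ['C669F', 'E130G', 'E794R', 'G435Q', 'K159Q', 'Q993A', 'R748I', 'W293Y']
Accumulating mutations along path to Kappa:
  At Gamma: gained [] -> total []
  At Kappa: gained ['R748I', 'G435Q', 'W293Y'] -> total ['G435Q', 'R748I', 'W293Y']
Mutations(Kappa) = ['G435Q', 'R748I', 'W293Y']
Intersection: ['C669F', 'E130G', 'E794R', 'G435Q', 'K159Q', 'Q993A', 'R748I', 'W293Y'] ∩ ['G435Q', 'R748I', 'W293Y'] = ['G435Q', 'R748I', 'W293Y']

Answer: G435Q,R748I,W293Y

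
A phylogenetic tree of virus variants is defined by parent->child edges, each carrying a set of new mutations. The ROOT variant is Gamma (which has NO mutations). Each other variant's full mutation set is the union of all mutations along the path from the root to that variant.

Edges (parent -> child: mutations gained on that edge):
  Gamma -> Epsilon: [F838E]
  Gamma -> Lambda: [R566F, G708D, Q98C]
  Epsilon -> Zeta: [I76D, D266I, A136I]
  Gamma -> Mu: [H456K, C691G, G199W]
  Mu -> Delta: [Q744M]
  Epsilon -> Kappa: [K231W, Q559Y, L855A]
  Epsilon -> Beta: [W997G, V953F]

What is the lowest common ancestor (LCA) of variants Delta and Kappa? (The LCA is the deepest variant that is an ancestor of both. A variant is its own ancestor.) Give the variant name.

Answer: Gamma

Derivation:
Path from root to Delta: Gamma -> Mu -> Delta
  ancestors of Delta: {Gamma, Mu, Delta}
Path from root to Kappa: Gamma -> Epsilon -> Kappa
  ancestors of Kappa: {Gamma, Epsilon, Kappa}
Common ancestors: {Gamma}
Walk up from Kappa: Kappa (not in ancestors of Delta), Epsilon (not in ancestors of Delta), Gamma (in ancestors of Delta)
Deepest common ancestor (LCA) = Gamma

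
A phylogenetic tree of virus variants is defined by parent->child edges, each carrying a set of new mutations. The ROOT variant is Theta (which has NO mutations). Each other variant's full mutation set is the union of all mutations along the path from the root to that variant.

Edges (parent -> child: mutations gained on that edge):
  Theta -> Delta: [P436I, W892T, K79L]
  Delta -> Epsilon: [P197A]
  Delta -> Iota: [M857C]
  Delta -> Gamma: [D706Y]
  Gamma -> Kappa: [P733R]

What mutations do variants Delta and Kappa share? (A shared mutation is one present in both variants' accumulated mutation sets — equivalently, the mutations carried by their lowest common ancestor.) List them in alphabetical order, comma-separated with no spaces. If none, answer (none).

Accumulating mutations along path to Delta:
  At Theta: gained [] -> total []
  At Delta: gained ['P436I', 'W892T', 'K79L'] -> total ['K79L', 'P436I', 'W892T']
Mutations(Delta) = ['K79L', 'P436I', 'W892T']
Accumulating mutations along path to Kappa:
  At Theta: gained [] -> total []
  At Delta: gained ['P436I', 'W892T', 'K79L'] -> total ['K79L', 'P436I', 'W892T']
  At Gamma: gained ['D706Y'] -> total ['D706Y', 'K79L', 'P436I', 'W892T']
  At Kappa: gained ['P733R'] -> total ['D706Y', 'K79L', 'P436I', 'P733R', 'W892T']
Mutations(Kappa) = ['D706Y', 'K79L', 'P436I', 'P733R', 'W892T']
Intersection: ['K79L', 'P436I', 'W892T'] ∩ ['D706Y', 'K79L', 'P436I', 'P733R', 'W892T'] = ['K79L', 'P436I', 'W892T']

Answer: K79L,P436I,W892T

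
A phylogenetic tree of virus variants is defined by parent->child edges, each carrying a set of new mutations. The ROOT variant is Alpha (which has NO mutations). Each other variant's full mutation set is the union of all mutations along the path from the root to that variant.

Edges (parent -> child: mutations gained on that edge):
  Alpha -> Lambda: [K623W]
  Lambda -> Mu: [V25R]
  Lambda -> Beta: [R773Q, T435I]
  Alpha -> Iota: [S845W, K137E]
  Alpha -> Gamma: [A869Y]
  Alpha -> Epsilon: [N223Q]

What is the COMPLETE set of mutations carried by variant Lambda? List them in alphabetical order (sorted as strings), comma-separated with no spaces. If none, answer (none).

At Alpha: gained [] -> total []
At Lambda: gained ['K623W'] -> total ['K623W']

Answer: K623W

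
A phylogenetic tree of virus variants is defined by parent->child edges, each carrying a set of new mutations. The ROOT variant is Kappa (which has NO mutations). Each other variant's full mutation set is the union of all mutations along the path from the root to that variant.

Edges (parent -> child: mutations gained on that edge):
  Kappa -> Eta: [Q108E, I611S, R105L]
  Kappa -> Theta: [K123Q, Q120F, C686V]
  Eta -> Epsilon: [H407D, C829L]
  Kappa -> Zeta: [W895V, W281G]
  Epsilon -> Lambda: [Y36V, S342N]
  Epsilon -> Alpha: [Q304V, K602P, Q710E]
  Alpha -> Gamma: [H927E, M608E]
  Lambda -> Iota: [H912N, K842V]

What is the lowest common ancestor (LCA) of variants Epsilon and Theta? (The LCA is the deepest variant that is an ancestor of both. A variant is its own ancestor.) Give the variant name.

Path from root to Epsilon: Kappa -> Eta -> Epsilon
  ancestors of Epsilon: {Kappa, Eta, Epsilon}
Path from root to Theta: Kappa -> Theta
  ancestors of Theta: {Kappa, Theta}
Common ancestors: {Kappa}
Walk up from Theta: Theta (not in ancestors of Epsilon), Kappa (in ancestors of Epsilon)
Deepest common ancestor (LCA) = Kappa

Answer: Kappa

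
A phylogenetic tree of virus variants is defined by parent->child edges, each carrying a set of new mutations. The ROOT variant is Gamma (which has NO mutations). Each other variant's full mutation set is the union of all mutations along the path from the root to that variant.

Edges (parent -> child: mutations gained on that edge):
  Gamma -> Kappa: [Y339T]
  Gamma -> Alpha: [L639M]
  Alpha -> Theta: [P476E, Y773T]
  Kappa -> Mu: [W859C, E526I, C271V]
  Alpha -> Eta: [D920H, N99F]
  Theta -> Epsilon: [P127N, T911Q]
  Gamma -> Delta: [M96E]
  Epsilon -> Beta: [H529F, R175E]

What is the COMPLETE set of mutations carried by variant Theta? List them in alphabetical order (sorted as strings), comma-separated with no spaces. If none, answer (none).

Answer: L639M,P476E,Y773T

Derivation:
At Gamma: gained [] -> total []
At Alpha: gained ['L639M'] -> total ['L639M']
At Theta: gained ['P476E', 'Y773T'] -> total ['L639M', 'P476E', 'Y773T']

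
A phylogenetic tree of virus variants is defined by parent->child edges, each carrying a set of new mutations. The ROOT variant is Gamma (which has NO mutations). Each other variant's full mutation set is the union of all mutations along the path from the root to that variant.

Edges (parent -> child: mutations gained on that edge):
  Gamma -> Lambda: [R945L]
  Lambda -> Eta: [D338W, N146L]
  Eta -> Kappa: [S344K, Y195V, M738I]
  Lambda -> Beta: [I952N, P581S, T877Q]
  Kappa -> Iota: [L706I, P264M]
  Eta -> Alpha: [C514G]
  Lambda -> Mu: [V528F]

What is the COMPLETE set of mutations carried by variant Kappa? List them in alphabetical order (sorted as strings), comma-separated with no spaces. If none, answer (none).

Answer: D338W,M738I,N146L,R945L,S344K,Y195V

Derivation:
At Gamma: gained [] -> total []
At Lambda: gained ['R945L'] -> total ['R945L']
At Eta: gained ['D338W', 'N146L'] -> total ['D338W', 'N146L', 'R945L']
At Kappa: gained ['S344K', 'Y195V', 'M738I'] -> total ['D338W', 'M738I', 'N146L', 'R945L', 'S344K', 'Y195V']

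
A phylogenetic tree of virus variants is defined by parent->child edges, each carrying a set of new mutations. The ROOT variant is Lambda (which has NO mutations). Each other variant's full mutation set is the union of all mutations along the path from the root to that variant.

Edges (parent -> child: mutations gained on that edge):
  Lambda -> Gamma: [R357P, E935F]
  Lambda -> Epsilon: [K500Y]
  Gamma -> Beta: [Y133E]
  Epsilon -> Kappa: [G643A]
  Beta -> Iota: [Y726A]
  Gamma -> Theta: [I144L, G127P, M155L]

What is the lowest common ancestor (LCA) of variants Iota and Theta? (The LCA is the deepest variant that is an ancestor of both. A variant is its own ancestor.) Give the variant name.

Path from root to Iota: Lambda -> Gamma -> Beta -> Iota
  ancestors of Iota: {Lambda, Gamma, Beta, Iota}
Path from root to Theta: Lambda -> Gamma -> Theta
  ancestors of Theta: {Lambda, Gamma, Theta}
Common ancestors: {Lambda, Gamma}
Walk up from Theta: Theta (not in ancestors of Iota), Gamma (in ancestors of Iota), Lambda (in ancestors of Iota)
Deepest common ancestor (LCA) = Gamma

Answer: Gamma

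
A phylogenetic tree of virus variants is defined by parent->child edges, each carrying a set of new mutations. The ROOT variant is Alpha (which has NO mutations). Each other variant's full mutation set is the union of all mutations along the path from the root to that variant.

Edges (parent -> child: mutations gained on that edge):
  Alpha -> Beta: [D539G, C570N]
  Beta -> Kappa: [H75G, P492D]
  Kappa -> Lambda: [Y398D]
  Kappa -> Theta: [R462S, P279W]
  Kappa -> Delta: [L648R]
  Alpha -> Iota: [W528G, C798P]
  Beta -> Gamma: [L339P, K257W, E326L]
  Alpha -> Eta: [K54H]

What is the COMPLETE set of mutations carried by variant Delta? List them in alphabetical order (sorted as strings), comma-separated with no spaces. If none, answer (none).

Answer: C570N,D539G,H75G,L648R,P492D

Derivation:
At Alpha: gained [] -> total []
At Beta: gained ['D539G', 'C570N'] -> total ['C570N', 'D539G']
At Kappa: gained ['H75G', 'P492D'] -> total ['C570N', 'D539G', 'H75G', 'P492D']
At Delta: gained ['L648R'] -> total ['C570N', 'D539G', 'H75G', 'L648R', 'P492D']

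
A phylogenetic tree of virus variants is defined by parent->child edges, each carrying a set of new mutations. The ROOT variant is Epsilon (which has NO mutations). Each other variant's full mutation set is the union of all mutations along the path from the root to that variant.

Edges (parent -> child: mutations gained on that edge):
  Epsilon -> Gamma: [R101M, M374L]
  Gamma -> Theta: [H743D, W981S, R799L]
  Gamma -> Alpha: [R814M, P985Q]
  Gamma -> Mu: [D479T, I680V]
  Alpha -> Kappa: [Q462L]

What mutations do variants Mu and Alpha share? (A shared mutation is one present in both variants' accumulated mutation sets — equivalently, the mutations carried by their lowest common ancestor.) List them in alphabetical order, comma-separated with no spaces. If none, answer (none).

Accumulating mutations along path to Mu:
  At Epsilon: gained [] -> total []
  At Gamma: gained ['R101M', 'M374L'] -> total ['M374L', 'R101M']
  At Mu: gained ['D479T', 'I680V'] -> total ['D479T', 'I680V', 'M374L', 'R101M']
Mutations(Mu) = ['D479T', 'I680V', 'M374L', 'R101M']
Accumulating mutations along path to Alpha:
  At Epsilon: gained [] -> total []
  At Gamma: gained ['R101M', 'M374L'] -> total ['M374L', 'R101M']
  At Alpha: gained ['R814M', 'P985Q'] -> total ['M374L', 'P985Q', 'R101M', 'R814M']
Mutations(Alpha) = ['M374L', 'P985Q', 'R101M', 'R814M']
Intersection: ['D479T', 'I680V', 'M374L', 'R101M'] ∩ ['M374L', 'P985Q', 'R101M', 'R814M'] = ['M374L', 'R101M']

Answer: M374L,R101M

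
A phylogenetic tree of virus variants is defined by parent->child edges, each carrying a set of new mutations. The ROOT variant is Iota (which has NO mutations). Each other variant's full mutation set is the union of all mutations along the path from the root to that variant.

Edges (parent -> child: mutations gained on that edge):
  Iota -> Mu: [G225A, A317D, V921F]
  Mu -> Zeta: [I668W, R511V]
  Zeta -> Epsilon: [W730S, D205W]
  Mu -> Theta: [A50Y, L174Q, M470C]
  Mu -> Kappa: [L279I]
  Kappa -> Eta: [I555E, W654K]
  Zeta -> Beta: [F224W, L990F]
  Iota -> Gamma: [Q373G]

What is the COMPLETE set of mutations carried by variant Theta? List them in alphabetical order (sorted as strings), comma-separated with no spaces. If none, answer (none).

Answer: A317D,A50Y,G225A,L174Q,M470C,V921F

Derivation:
At Iota: gained [] -> total []
At Mu: gained ['G225A', 'A317D', 'V921F'] -> total ['A317D', 'G225A', 'V921F']
At Theta: gained ['A50Y', 'L174Q', 'M470C'] -> total ['A317D', 'A50Y', 'G225A', 'L174Q', 'M470C', 'V921F']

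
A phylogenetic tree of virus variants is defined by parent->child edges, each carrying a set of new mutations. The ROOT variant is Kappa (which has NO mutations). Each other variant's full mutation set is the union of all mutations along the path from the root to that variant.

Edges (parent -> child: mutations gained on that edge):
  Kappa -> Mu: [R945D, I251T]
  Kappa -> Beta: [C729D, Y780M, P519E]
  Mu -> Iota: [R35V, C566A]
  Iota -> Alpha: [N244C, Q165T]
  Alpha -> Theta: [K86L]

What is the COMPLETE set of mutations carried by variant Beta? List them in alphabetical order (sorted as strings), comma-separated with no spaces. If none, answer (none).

At Kappa: gained [] -> total []
At Beta: gained ['C729D', 'Y780M', 'P519E'] -> total ['C729D', 'P519E', 'Y780M']

Answer: C729D,P519E,Y780M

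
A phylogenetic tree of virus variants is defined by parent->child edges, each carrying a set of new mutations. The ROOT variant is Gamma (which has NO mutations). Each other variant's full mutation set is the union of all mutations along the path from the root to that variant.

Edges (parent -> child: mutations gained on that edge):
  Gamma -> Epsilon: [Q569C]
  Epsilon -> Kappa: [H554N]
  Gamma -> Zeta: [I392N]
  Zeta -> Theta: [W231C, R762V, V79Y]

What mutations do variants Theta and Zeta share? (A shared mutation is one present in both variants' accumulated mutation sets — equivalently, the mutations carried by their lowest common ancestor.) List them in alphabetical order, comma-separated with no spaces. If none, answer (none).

Answer: I392N

Derivation:
Accumulating mutations along path to Theta:
  At Gamma: gained [] -> total []
  At Zeta: gained ['I392N'] -> total ['I392N']
  At Theta: gained ['W231C', 'R762V', 'V79Y'] -> total ['I392N', 'R762V', 'V79Y', 'W231C']
Mutations(Theta) = ['I392N', 'R762V', 'V79Y', 'W231C']
Accumulating mutations along path to Zeta:
  At Gamma: gained [] -> total []
  At Zeta: gained ['I392N'] -> total ['I392N']
Mutations(Zeta) = ['I392N']
Intersection: ['I392N', 'R762V', 'V79Y', 'W231C'] ∩ ['I392N'] = ['I392N']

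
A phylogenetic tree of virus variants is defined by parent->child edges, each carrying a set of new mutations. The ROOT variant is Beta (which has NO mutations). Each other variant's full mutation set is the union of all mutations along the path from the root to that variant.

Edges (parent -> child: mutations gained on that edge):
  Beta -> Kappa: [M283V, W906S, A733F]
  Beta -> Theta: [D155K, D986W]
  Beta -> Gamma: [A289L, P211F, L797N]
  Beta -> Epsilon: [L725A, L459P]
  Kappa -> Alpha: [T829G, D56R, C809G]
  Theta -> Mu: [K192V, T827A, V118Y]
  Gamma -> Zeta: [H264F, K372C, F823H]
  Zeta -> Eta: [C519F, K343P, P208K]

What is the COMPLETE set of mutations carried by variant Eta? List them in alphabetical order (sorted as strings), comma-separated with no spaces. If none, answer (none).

At Beta: gained [] -> total []
At Gamma: gained ['A289L', 'P211F', 'L797N'] -> total ['A289L', 'L797N', 'P211F']
At Zeta: gained ['H264F', 'K372C', 'F823H'] -> total ['A289L', 'F823H', 'H264F', 'K372C', 'L797N', 'P211F']
At Eta: gained ['C519F', 'K343P', 'P208K'] -> total ['A289L', 'C519F', 'F823H', 'H264F', 'K343P', 'K372C', 'L797N', 'P208K', 'P211F']

Answer: A289L,C519F,F823H,H264F,K343P,K372C,L797N,P208K,P211F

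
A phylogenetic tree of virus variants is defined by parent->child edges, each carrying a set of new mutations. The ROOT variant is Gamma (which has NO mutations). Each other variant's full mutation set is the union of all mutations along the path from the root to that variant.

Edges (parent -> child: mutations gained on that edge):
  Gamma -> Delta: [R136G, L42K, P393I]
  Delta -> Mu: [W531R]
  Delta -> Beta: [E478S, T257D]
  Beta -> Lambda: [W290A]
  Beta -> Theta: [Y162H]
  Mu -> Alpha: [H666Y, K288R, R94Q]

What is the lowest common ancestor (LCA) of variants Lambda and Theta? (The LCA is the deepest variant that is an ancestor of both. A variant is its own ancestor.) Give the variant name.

Path from root to Lambda: Gamma -> Delta -> Beta -> Lambda
  ancestors of Lambda: {Gamma, Delta, Beta, Lambda}
Path from root to Theta: Gamma -> Delta -> Beta -> Theta
  ancestors of Theta: {Gamma, Delta, Beta, Theta}
Common ancestors: {Gamma, Delta, Beta}
Walk up from Theta: Theta (not in ancestors of Lambda), Beta (in ancestors of Lambda), Delta (in ancestors of Lambda), Gamma (in ancestors of Lambda)
Deepest common ancestor (LCA) = Beta

Answer: Beta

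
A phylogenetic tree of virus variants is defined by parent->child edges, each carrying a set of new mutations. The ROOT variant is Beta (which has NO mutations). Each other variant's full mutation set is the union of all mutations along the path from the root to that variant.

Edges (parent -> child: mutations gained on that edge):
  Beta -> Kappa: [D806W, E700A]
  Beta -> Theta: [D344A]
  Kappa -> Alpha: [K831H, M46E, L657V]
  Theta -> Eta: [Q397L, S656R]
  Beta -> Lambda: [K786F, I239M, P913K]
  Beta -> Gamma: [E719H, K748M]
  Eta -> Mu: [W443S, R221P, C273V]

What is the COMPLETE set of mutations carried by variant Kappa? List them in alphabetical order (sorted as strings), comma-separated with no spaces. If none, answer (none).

At Beta: gained [] -> total []
At Kappa: gained ['D806W', 'E700A'] -> total ['D806W', 'E700A']

Answer: D806W,E700A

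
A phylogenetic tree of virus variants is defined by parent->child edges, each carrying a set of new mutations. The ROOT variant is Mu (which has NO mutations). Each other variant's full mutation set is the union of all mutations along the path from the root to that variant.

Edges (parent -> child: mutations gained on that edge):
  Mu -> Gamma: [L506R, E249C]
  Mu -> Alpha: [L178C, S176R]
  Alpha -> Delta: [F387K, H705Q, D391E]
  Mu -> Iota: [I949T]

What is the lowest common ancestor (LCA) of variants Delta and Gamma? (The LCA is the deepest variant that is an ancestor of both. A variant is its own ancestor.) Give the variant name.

Answer: Mu

Derivation:
Path from root to Delta: Mu -> Alpha -> Delta
  ancestors of Delta: {Mu, Alpha, Delta}
Path from root to Gamma: Mu -> Gamma
  ancestors of Gamma: {Mu, Gamma}
Common ancestors: {Mu}
Walk up from Gamma: Gamma (not in ancestors of Delta), Mu (in ancestors of Delta)
Deepest common ancestor (LCA) = Mu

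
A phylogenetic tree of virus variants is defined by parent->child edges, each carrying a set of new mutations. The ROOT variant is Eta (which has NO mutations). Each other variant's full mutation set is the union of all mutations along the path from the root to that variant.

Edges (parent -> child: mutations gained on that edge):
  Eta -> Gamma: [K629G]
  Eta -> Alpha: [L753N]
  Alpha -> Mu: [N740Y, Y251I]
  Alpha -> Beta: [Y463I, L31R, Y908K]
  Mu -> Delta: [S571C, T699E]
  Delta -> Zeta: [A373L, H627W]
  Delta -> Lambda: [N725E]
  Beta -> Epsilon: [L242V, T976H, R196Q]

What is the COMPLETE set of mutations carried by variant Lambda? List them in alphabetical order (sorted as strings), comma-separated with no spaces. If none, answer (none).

Answer: L753N,N725E,N740Y,S571C,T699E,Y251I

Derivation:
At Eta: gained [] -> total []
At Alpha: gained ['L753N'] -> total ['L753N']
At Mu: gained ['N740Y', 'Y251I'] -> total ['L753N', 'N740Y', 'Y251I']
At Delta: gained ['S571C', 'T699E'] -> total ['L753N', 'N740Y', 'S571C', 'T699E', 'Y251I']
At Lambda: gained ['N725E'] -> total ['L753N', 'N725E', 'N740Y', 'S571C', 'T699E', 'Y251I']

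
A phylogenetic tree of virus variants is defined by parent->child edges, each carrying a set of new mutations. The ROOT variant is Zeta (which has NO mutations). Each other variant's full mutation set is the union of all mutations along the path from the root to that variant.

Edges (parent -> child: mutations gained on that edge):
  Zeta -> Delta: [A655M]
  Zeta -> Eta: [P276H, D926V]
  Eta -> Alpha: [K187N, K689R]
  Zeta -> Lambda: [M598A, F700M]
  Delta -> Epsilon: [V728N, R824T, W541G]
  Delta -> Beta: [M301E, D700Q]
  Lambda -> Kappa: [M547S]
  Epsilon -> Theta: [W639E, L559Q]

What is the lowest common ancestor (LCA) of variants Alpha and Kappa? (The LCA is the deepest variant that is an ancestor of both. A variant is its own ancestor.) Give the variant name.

Answer: Zeta

Derivation:
Path from root to Alpha: Zeta -> Eta -> Alpha
  ancestors of Alpha: {Zeta, Eta, Alpha}
Path from root to Kappa: Zeta -> Lambda -> Kappa
  ancestors of Kappa: {Zeta, Lambda, Kappa}
Common ancestors: {Zeta}
Walk up from Kappa: Kappa (not in ancestors of Alpha), Lambda (not in ancestors of Alpha), Zeta (in ancestors of Alpha)
Deepest common ancestor (LCA) = Zeta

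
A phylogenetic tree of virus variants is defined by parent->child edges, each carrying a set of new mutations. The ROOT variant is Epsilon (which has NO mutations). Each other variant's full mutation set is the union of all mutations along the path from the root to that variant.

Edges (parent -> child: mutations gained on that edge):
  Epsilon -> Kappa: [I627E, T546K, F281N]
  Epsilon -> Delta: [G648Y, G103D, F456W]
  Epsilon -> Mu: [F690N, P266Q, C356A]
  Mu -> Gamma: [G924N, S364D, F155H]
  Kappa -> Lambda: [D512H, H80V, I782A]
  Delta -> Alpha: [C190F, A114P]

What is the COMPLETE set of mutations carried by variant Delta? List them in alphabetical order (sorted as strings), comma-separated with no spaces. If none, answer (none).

At Epsilon: gained [] -> total []
At Delta: gained ['G648Y', 'G103D', 'F456W'] -> total ['F456W', 'G103D', 'G648Y']

Answer: F456W,G103D,G648Y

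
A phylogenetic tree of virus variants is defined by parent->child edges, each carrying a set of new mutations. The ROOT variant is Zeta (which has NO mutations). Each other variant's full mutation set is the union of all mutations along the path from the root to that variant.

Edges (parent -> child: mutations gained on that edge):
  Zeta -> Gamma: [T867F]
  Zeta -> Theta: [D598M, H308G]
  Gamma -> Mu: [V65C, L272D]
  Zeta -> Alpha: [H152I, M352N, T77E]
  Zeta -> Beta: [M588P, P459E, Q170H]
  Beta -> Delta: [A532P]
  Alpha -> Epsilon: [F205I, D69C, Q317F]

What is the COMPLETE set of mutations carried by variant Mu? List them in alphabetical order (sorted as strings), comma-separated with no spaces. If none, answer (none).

Answer: L272D,T867F,V65C

Derivation:
At Zeta: gained [] -> total []
At Gamma: gained ['T867F'] -> total ['T867F']
At Mu: gained ['V65C', 'L272D'] -> total ['L272D', 'T867F', 'V65C']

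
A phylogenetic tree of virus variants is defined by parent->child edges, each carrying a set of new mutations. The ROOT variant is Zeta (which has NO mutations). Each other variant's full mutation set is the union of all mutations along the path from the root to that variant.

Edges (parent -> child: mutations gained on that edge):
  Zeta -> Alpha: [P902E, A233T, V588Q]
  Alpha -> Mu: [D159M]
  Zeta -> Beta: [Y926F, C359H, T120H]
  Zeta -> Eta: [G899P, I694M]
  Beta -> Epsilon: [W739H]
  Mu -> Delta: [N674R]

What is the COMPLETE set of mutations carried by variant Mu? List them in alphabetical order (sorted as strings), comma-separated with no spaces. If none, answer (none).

At Zeta: gained [] -> total []
At Alpha: gained ['P902E', 'A233T', 'V588Q'] -> total ['A233T', 'P902E', 'V588Q']
At Mu: gained ['D159M'] -> total ['A233T', 'D159M', 'P902E', 'V588Q']

Answer: A233T,D159M,P902E,V588Q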